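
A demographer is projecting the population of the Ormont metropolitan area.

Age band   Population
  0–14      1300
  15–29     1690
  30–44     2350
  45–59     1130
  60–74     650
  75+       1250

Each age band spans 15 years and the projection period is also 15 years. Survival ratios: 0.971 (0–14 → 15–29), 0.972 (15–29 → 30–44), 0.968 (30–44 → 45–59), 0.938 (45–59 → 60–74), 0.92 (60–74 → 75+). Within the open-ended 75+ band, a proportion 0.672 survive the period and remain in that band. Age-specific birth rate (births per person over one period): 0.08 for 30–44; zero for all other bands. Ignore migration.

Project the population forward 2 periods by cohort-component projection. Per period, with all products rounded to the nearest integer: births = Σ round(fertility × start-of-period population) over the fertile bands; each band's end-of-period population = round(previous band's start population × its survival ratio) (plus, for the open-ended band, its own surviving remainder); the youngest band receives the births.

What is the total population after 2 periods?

[period 1]
Births: 2350 × 0.08 = 188
15–29: 1300 × 0.971 = 1262
30–44: 1690 × 0.972 = 1643
45–59: 2350 × 0.968 = 2275
60–74: 1130 × 0.938 = 1060
75+: 650 × 0.92 + 1250 × 0.672 = 598 + 840 = 1438
Giving 188 / 1262 / 1643 / 2275 / 1060 / 1438.
[period 2]
Births: 1643 × 0.08 = 131
15–29: 188 × 0.971 = 183
30–44: 1262 × 0.972 = 1227
45–59: 1643 × 0.968 = 1590
60–74: 2275 × 0.938 = 2134
75+: 1060 × 0.92 + 1438 × 0.672 = 975 + 966 = 1941
Giving 131 / 183 / 1227 / 1590 / 2134 / 1941.
Total after period 2: 131 + 183 + 1227 + 1590 + 2134 + 1941 = 7206

7206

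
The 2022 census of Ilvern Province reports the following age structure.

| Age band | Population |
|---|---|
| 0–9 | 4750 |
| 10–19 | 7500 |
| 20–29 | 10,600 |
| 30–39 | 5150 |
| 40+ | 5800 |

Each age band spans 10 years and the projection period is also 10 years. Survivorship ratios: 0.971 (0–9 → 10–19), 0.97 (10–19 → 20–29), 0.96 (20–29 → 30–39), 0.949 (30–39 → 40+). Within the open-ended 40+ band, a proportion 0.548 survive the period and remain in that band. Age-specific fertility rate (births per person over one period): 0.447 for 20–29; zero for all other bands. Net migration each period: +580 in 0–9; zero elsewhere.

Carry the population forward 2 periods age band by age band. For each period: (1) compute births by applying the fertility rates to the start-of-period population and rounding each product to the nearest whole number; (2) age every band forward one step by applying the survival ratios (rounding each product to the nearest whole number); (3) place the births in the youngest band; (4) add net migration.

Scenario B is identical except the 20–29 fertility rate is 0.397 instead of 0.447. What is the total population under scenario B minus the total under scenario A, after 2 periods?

After projecting period 1:
Births: 10600 * 0.447 = 4738
10–19: 4750 * 0.971 = 4612
20–29: 7500 * 0.97 = 7275
30–39: 10600 * 0.96 = 10176
40+: 5150 * 0.949 + 5800 * 0.548 = 4887 + 3178 = 8065
Net migration: 0–9 + 580 → 5318
Giving 5318 / 4612 / 7275 / 10176 / 8065.
After projecting period 2:
Births: 7275 * 0.447 = 3252
10–19: 5318 * 0.971 = 5164
20–29: 4612 * 0.97 = 4474
30–39: 7275 * 0.96 = 6984
40+: 10176 * 0.949 + 8065 * 0.548 = 9657 + 4420 = 14077
Net migration: 0–9 + 580 → 3832
Giving 3832 / 5164 / 4474 / 6984 / 14077.
Scenario A total after 2 periods: 34531
Scenario B projection —
After projecting period 1:
Births: 10600 * 0.397 = 4208
10–19: 4750 * 0.971 = 4612
20–29: 7500 * 0.97 = 7275
30–39: 10600 * 0.96 = 10176
40+: 5150 * 0.949 + 5800 * 0.548 = 4887 + 3178 = 8065
Net migration: 0–9 + 580 → 4788
Giving 4788 / 4612 / 7275 / 10176 / 8065.
After projecting period 2:
Births: 7275 * 0.397 = 2888
10–19: 4788 * 0.971 = 4649
20–29: 4612 * 0.97 = 4474
30–39: 7275 * 0.96 = 6984
40+: 10176 * 0.949 + 8065 * 0.548 = 9657 + 4420 = 14077
Net migration: 0–9 + 580 → 3468
Giving 3468 / 4649 / 4474 / 6984 / 14077.
Scenario B total after 2 periods: 33652
Difference B − A = 33652 − 34531 = -879

-879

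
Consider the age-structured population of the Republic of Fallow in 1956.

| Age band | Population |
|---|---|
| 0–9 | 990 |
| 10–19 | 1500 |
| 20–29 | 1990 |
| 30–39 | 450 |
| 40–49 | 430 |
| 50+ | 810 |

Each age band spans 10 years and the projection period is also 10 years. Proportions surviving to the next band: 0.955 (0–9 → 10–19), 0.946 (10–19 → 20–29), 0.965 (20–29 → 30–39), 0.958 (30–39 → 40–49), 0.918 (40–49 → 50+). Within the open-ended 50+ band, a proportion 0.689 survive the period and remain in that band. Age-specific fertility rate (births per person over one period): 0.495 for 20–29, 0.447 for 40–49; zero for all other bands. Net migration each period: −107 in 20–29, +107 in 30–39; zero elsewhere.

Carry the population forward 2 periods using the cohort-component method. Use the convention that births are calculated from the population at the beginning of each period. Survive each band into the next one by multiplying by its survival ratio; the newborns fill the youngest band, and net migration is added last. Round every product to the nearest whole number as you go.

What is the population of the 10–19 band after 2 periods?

Numbering the groups 1..6 from youngest to oldest:
Period 1.
Births: 1990 × 0.495 = 985  |  430 × 0.447 = 192 — total 1177
Group 2: 990 × 0.955 = 945
Group 3: 1500 × 0.946 = 1419
Group 4: 1990 × 0.965 = 1920
Group 5: 450 × 0.958 = 431
Group 6: 430 × 0.918 + 810 × 0.689 = 395 + 558 = 953
Net migration: Group 3 − 107 → 1312; Group 4 + 107 → 2027
Population now: 0–9=1177, 10–19=945, 20–29=1312, 30–39=2027, 40–49=431, 50+=953
Period 2.
Births: 1312 × 0.495 = 649  |  431 × 0.447 = 193 — total 842
Group 2: 1177 × 0.955 = 1124
Group 3: 945 × 0.946 = 894
Group 4: 1312 × 0.965 = 1266
Group 5: 2027 × 0.958 = 1942
Group 6: 431 × 0.918 + 953 × 0.689 = 396 + 657 = 1053
Net migration: Group 3 − 107 → 787; Group 4 + 107 → 1373
Population now: 0–9=842, 10–19=1124, 20–29=787, 30–39=1373, 40–49=1942, 50+=1053

1124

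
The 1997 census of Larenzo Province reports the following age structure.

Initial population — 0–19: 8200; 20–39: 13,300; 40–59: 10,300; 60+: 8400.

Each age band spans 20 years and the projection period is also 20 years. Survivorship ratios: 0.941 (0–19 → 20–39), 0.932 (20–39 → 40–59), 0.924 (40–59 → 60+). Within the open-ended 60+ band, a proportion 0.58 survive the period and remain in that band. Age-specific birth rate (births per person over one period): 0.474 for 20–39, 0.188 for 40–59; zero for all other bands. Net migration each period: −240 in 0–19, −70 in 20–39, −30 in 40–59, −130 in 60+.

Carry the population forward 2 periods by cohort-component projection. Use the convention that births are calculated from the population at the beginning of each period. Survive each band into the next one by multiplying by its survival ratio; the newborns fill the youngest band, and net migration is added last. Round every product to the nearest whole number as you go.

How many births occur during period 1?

Numbering the bands 1..4 from youngest to oldest:
Period 1:
Births: 13300 * 0.474 = 6304, 10300 * 0.188 = 1936 → 8240
Band 2: 8200 * 0.941 = 7716
Band 3: 13300 * 0.932 = 12396
Band 4: 10300 * 0.924 + 8400 * 0.58 = 9517 + 4872 = 14389
Net migration: Band 1 − 240 → 8000; Band 2 − 70 → 7646; Band 3 − 30 → 12366; Band 4 − 130 → 14259
Giving 8000 / 7646 / 12366 / 14259.

8240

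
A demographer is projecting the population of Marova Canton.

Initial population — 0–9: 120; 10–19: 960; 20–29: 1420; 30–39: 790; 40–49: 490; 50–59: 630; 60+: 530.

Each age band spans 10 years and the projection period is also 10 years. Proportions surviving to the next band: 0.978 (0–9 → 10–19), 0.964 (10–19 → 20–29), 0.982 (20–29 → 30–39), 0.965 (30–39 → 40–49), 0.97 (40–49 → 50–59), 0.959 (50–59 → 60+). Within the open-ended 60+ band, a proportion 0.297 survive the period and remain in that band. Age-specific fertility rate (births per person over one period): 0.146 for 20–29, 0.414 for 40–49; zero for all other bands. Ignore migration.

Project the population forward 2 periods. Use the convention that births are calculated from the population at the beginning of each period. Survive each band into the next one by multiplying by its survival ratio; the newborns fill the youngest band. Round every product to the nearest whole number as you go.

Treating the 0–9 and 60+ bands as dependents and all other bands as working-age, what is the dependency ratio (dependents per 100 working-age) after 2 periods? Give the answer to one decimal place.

32.3

[period 1]
Births: 1420 × 0.146 = 207 ; 490 × 0.414 = 203 → 410
10–19: 120 × 0.978 = 117
20–29: 960 × 0.964 = 925
30–39: 1420 × 0.982 = 1394
40–49: 790 × 0.965 = 762
50–59: 490 × 0.97 = 475
60+: 630 × 0.959 + 530 × 0.297 = 604 + 157 = 761
Population now: 0–9=410, 10–19=117, 20–29=925, 30–39=1394, 40–49=762, 50–59=475, 60+=761
[period 2]
Births: 925 × 0.146 = 135 ; 762 × 0.414 = 315 → 450
10–19: 410 × 0.978 = 401
20–29: 117 × 0.964 = 113
30–39: 925 × 0.982 = 908
40–49: 1394 × 0.965 = 1345
50–59: 762 × 0.97 = 739
60+: 475 × 0.959 + 761 × 0.297 = 456 + 226 = 682
Population now: 0–9=450, 10–19=401, 20–29=113, 30–39=908, 40–49=1345, 50–59=739, 60+=682
Dependents (band 0–9 + band 60+) = 450 + 682 = 1132; working-age = 3506; ratio = 1132/3506 × 100 = 32.3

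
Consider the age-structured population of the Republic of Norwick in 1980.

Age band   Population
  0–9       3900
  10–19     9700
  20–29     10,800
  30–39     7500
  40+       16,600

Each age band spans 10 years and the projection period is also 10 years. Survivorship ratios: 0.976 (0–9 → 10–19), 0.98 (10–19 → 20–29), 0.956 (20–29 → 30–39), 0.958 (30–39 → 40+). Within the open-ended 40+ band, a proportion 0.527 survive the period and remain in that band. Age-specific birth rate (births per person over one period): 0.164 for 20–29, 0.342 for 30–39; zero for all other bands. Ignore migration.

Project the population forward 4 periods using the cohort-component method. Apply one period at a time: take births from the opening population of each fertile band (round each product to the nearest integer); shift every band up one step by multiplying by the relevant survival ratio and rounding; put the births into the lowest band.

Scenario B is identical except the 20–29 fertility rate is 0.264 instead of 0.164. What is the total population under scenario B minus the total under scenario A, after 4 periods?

2948

After projecting period 1:
Births: 10800 * 0.164 = 1771 ; 7500 * 0.342 = 2565 ⇒ total 4336
10–19: 3900 * 0.976 = 3806
20–29: 9700 * 0.98 = 9506
30–39: 10800 * 0.956 = 10325
40+: 7500 * 0.958 + 16600 * 0.527 = 7185 + 8748 = 15933
End of period: [4336, 3806, 9506, 10325, 15933]
After projecting period 2:
Births: 9506 * 0.164 = 1559 ; 10325 * 0.342 = 3531 ⇒ total 5090
10–19: 4336 * 0.976 = 4232
20–29: 3806 * 0.98 = 3730
30–39: 9506 * 0.956 = 9088
40+: 10325 * 0.958 + 15933 * 0.527 = 9891 + 8397 = 18288
End of period: [5090, 4232, 3730, 9088, 18288]
After projecting period 3:
Births: 3730 * 0.164 = 612 ; 9088 * 0.342 = 3108 ⇒ total 3720
10–19: 5090 * 0.976 = 4968
20–29: 4232 * 0.98 = 4147
30–39: 3730 * 0.956 = 3566
40+: 9088 * 0.958 + 18288 * 0.527 = 8706 + 9638 = 18344
End of period: [3720, 4968, 4147, 3566, 18344]
After projecting period 4:
Births: 4147 * 0.164 = 680 ; 3566 * 0.342 = 1220 ⇒ total 1900
10–19: 3720 * 0.976 = 3631
20–29: 4968 * 0.98 = 4869
30–39: 4147 * 0.956 = 3965
40+: 3566 * 0.958 + 18344 * 0.527 = 3416 + 9667 = 13083
End of period: [1900, 3631, 4869, 3965, 13083]
Scenario A total after 4 periods: 27448
Scenario B projection —
After projecting period 1:
Births: 10800 * 0.264 = 2851 ; 7500 * 0.342 = 2565 ⇒ total 5416
10–19: 3900 * 0.976 = 3806
20–29: 9700 * 0.98 = 9506
30–39: 10800 * 0.956 = 10325
40+: 7500 * 0.958 + 16600 * 0.527 = 7185 + 8748 = 15933
End of period: [5416, 3806, 9506, 10325, 15933]
After projecting period 2:
Births: 9506 * 0.264 = 2510 ; 10325 * 0.342 = 3531 ⇒ total 6041
10–19: 5416 * 0.976 = 5286
20–29: 3806 * 0.98 = 3730
30–39: 9506 * 0.956 = 9088
40+: 10325 * 0.958 + 15933 * 0.527 = 9891 + 8397 = 18288
End of period: [6041, 5286, 3730, 9088, 18288]
After projecting period 3:
Births: 3730 * 0.264 = 985 ; 9088 * 0.342 = 3108 ⇒ total 4093
10–19: 6041 * 0.976 = 5896
20–29: 5286 * 0.98 = 5180
30–39: 3730 * 0.956 = 3566
40+: 9088 * 0.958 + 18288 * 0.527 = 8706 + 9638 = 18344
End of period: [4093, 5896, 5180, 3566, 18344]
After projecting period 4:
Births: 5180 * 0.264 = 1368 ; 3566 * 0.342 = 1220 ⇒ total 2588
10–19: 4093 * 0.976 = 3995
20–29: 5896 * 0.98 = 5778
30–39: 5180 * 0.956 = 4952
40+: 3566 * 0.958 + 18344 * 0.527 = 3416 + 9667 = 13083
End of period: [2588, 3995, 5778, 4952, 13083]
Scenario B total after 4 periods: 30396
Difference B − A = 30396 − 27448 = 2948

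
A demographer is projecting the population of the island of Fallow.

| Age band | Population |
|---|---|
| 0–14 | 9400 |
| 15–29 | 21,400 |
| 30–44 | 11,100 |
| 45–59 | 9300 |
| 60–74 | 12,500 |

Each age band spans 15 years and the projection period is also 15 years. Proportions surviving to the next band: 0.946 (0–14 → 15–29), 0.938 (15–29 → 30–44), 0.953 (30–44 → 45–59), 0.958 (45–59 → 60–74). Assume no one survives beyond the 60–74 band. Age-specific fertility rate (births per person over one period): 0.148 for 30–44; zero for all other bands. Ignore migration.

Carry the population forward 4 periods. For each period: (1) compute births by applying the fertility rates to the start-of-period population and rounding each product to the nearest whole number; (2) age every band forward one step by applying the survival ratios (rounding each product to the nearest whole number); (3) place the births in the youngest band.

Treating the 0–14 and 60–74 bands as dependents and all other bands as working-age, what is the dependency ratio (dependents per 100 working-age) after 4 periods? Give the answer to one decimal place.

Let group 1 be 0–14 through group 5 = 60–74.
Period 1:
Births: 11100 × 0.148 = 1643
Group 2: 9400 × 0.946 = 8892
Group 3: 21400 × 0.938 = 20073
Group 4: 11100 × 0.953 = 10578
Group 5: 9300 × 0.958 = 8909
End of period: [1643, 8892, 20073, 10578, 8909]
Period 2:
Births: 20073 × 0.148 = 2971
Group 2: 1643 × 0.946 = 1554
Group 3: 8892 × 0.938 = 8341
Group 4: 20073 × 0.953 = 19130
Group 5: 10578 × 0.958 = 10134
End of period: [2971, 1554, 8341, 19130, 10134]
Period 3:
Births: 8341 × 0.148 = 1234
Group 2: 2971 × 0.946 = 2811
Group 3: 1554 × 0.938 = 1458
Group 4: 8341 × 0.953 = 7949
Group 5: 19130 × 0.958 = 18327
End of period: [1234, 2811, 1458, 7949, 18327]
Period 4:
Births: 1458 × 0.148 = 216
Group 2: 1234 × 0.946 = 1167
Group 3: 2811 × 0.938 = 2637
Group 4: 1458 × 0.953 = 1389
Group 5: 7949 × 0.958 = 7615
End of period: [216, 1167, 2637, 1389, 7615]
Dependents (band 0–14 + band 60–74) = 216 + 7615 = 7831; working-age = 5193; ratio = 7831/5193 × 100 = 150.8

150.8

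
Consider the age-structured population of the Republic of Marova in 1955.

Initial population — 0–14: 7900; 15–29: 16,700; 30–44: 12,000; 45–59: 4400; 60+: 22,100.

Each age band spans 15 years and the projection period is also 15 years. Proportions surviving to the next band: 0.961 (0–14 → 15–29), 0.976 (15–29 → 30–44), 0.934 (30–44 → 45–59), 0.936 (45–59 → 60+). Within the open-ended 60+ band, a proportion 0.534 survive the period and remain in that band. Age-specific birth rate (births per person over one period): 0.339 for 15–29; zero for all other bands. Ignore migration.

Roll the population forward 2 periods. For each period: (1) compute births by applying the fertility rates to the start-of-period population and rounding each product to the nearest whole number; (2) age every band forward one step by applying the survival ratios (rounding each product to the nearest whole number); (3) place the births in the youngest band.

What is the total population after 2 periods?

49639

Let group 1 be 0–14 through group 5 = 60+.
[period 1]
Births: 16700 * 0.339 = 5661
Group 2: 7900 * 0.961 = 7592
Group 3: 16700 * 0.976 = 16299
Group 4: 12000 * 0.934 = 11208
Group 5: 4400 * 0.936 + 22100 * 0.534 = 4118 + 11801 = 15919
End of period: [5661, 7592, 16299, 11208, 15919]
[period 2]
Births: 7592 * 0.339 = 2574
Group 2: 5661 * 0.961 = 5440
Group 3: 7592 * 0.976 = 7410
Group 4: 16299 * 0.934 = 15223
Group 5: 11208 * 0.936 + 15919 * 0.534 = 10491 + 8501 = 18992
End of period: [2574, 5440, 7410, 15223, 18992]
Total after period 2: 2574 + 5440 + 7410 + 15223 + 18992 = 49639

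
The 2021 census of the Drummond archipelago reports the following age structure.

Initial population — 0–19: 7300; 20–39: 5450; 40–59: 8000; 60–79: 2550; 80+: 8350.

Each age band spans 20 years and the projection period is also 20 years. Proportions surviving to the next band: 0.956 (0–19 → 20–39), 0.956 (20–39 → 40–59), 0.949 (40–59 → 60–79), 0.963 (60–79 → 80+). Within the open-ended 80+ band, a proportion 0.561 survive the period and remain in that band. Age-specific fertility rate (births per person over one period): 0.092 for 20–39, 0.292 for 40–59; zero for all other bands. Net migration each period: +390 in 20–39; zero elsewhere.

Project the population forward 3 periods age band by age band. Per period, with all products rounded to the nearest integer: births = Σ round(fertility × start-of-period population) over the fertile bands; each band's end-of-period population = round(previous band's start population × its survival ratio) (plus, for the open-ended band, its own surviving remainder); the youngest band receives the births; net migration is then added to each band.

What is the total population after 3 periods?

Call the bands 1 to 5, youngest first.
After projecting period 1:
Births: 5450 * 0.092 = 501, 8000 * 0.292 = 2336 — total 2837
Band 2: 7300 * 0.956 = 6979
Band 3: 5450 * 0.956 = 5210
Band 4: 8000 * 0.949 = 7592
Band 5: 2550 * 0.963 + 8350 * 0.561 = 2456 + 4684 = 7140
Net migration: Band 2 + 390 → 7369
End of period: [2837, 7369, 5210, 7592, 7140]
After projecting period 2:
Births: 7369 * 0.092 = 678, 5210 * 0.292 = 1521 — total 2199
Band 2: 2837 * 0.956 = 2712
Band 3: 7369 * 0.956 = 7045
Band 4: 5210 * 0.949 = 4944
Band 5: 7592 * 0.963 + 7140 * 0.561 = 7311 + 4006 = 11317
Net migration: Band 2 + 390 → 3102
End of period: [2199, 3102, 7045, 4944, 11317]
After projecting period 3:
Births: 3102 * 0.092 = 285, 7045 * 0.292 = 2057 — total 2342
Band 2: 2199 * 0.956 = 2102
Band 3: 3102 * 0.956 = 2966
Band 4: 7045 * 0.949 = 6686
Band 5: 4944 * 0.963 + 11317 * 0.561 = 4761 + 6349 = 11110
Net migration: Band 2 + 390 → 2492
End of period: [2342, 2492, 2966, 6686, 11110]
Total after period 3: 2342 + 2492 + 2966 + 6686 + 11110 = 25596

25596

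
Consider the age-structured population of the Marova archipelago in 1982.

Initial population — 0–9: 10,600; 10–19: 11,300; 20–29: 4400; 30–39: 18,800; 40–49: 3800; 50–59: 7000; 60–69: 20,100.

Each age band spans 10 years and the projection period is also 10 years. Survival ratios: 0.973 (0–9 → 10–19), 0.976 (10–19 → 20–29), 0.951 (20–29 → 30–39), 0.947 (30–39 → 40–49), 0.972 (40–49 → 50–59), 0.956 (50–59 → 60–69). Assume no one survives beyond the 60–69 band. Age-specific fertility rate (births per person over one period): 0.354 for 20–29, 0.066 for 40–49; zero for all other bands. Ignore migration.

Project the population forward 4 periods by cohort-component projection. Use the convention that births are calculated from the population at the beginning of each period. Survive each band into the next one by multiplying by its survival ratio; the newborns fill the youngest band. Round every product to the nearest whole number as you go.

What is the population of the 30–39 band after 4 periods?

1634

Period 1:
Births: 4400 × 0.354 = 1558 ; 3800 × 0.066 = 251 — total 1809
10–19: 10600 × 0.973 = 10314
20–29: 11300 × 0.976 = 11029
30–39: 4400 × 0.951 = 4184
40–49: 18800 × 0.947 = 17804
50–59: 3800 × 0.972 = 3694
60–69: 7000 × 0.956 = 6692
Giving 1809 / 10314 / 11029 / 4184 / 17804 / 3694 / 6692.
Period 2:
Births: 11029 × 0.354 = 3904 ; 17804 × 0.066 = 1175 — total 5079
10–19: 1809 × 0.973 = 1760
20–29: 10314 × 0.976 = 10066
30–39: 11029 × 0.951 = 10489
40–49: 4184 × 0.947 = 3962
50–59: 17804 × 0.972 = 17305
60–69: 3694 × 0.956 = 3531
Giving 5079 / 1760 / 10066 / 10489 / 3962 / 17305 / 3531.
Period 3:
Births: 10066 × 0.354 = 3563 ; 3962 × 0.066 = 261 — total 3824
10–19: 5079 × 0.973 = 4942
20–29: 1760 × 0.976 = 1718
30–39: 10066 × 0.951 = 9573
40–49: 10489 × 0.947 = 9933
50–59: 3962 × 0.972 = 3851
60–69: 17305 × 0.956 = 16544
Giving 3824 / 4942 / 1718 / 9573 / 9933 / 3851 / 16544.
Period 4:
Births: 1718 × 0.354 = 608 ; 9933 × 0.066 = 656 — total 1264
10–19: 3824 × 0.973 = 3721
20–29: 4942 × 0.976 = 4823
30–39: 1718 × 0.951 = 1634
40–49: 9573 × 0.947 = 9066
50–59: 9933 × 0.972 = 9655
60–69: 3851 × 0.956 = 3682
Giving 1264 / 3721 / 4823 / 1634 / 9066 / 9655 / 3682.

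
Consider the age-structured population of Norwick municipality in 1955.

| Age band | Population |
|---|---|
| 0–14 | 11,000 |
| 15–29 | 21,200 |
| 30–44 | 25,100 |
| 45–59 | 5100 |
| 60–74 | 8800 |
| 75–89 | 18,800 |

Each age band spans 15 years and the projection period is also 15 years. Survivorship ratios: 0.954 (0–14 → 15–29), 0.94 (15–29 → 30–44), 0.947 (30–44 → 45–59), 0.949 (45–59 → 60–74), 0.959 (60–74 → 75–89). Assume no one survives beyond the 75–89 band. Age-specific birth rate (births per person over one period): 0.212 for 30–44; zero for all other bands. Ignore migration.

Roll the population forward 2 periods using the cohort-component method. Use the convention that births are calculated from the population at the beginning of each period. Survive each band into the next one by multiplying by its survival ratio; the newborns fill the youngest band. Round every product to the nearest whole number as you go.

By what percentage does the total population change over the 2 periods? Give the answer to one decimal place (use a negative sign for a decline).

-27.5

— Period 1 —
Births: 25100 * 0.212 = 5321
15–29: 11000 * 0.954 = 10494
30–44: 21200 * 0.94 = 19928
45–59: 25100 * 0.947 = 23770
60–74: 5100 * 0.949 = 4840
75–89: 8800 * 0.959 = 8439
Giving 5321 / 10494 / 19928 / 23770 / 4840 / 8439.
— Period 2 —
Births: 19928 * 0.212 = 4225
15–29: 5321 * 0.954 = 5076
30–44: 10494 * 0.94 = 9864
45–59: 19928 * 0.947 = 18872
60–74: 23770 * 0.949 = 22558
75–89: 4840 * 0.959 = 4642
Giving 4225 / 5076 / 9864 / 18872 / 22558 / 4642.
Total: 90000 → 65237; change = -24763; percentage change = -27.5%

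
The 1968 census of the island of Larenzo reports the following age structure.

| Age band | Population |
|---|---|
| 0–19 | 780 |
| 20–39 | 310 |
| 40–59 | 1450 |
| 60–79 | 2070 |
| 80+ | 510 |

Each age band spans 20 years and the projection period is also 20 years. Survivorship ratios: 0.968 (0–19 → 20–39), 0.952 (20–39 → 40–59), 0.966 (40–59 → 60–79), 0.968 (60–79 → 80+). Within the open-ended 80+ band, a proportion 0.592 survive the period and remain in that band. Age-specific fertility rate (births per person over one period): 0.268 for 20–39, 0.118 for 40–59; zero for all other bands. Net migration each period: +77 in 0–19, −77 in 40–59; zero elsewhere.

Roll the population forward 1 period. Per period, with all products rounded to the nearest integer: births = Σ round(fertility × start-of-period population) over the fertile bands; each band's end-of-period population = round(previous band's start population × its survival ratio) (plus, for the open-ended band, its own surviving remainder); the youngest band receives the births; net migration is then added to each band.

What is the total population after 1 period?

5011

[period 1]
Births: 310 × 0.268 = 83 ; 1450 × 0.118 = 171 ⇒ total 254
20–39: 780 × 0.968 = 755
40–59: 310 × 0.952 = 295
60–79: 1450 × 0.966 = 1401
80+: 2070 × 0.968 + 510 × 0.592 = 2004 + 302 = 2306
Net migration: 0–19 + 77 → 331; 40–59 − 77 → 218
Giving 331 / 755 / 218 / 1401 / 2306.
Total after period 1: 331 + 755 + 218 + 1401 + 2306 = 5011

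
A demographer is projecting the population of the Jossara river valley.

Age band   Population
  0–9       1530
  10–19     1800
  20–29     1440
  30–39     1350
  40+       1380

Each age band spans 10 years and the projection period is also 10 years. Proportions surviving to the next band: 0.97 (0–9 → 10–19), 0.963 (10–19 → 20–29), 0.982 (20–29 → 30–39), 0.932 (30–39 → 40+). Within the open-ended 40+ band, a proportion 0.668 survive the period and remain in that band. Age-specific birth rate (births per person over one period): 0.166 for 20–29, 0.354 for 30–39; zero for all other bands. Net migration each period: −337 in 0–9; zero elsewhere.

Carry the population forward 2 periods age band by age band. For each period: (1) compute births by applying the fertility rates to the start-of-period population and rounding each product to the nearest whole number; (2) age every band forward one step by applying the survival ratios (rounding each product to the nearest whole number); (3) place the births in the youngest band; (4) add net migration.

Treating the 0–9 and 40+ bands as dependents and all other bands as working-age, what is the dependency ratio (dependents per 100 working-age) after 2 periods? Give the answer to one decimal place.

[period 1]
Births: 1440 × 0.166 = 239  |  1350 × 0.354 = 478 ⇒ total 717
10–19: 1530 × 0.97 = 1484
20–29: 1800 × 0.963 = 1733
30–39: 1440 × 0.982 = 1414
40+: 1350 × 0.932 + 1380 × 0.668 = 1258 + 922 = 2180
Net migration: 0–9 − 337 → 380
End of period: [380, 1484, 1733, 1414, 2180]
[period 2]
Births: 1733 × 0.166 = 288  |  1414 × 0.354 = 501 ⇒ total 789
10–19: 380 × 0.97 = 369
20–29: 1484 × 0.963 = 1429
30–39: 1733 × 0.982 = 1702
40+: 1414 × 0.932 + 2180 × 0.668 = 1318 + 1456 = 2774
Net migration: 0–9 − 337 → 452
End of period: [452, 369, 1429, 1702, 2774]
Dependents (band 0–9 + band 40+) = 452 + 2774 = 3226; working-age = 3500; ratio = 3226/3500 × 100 = 92.2

92.2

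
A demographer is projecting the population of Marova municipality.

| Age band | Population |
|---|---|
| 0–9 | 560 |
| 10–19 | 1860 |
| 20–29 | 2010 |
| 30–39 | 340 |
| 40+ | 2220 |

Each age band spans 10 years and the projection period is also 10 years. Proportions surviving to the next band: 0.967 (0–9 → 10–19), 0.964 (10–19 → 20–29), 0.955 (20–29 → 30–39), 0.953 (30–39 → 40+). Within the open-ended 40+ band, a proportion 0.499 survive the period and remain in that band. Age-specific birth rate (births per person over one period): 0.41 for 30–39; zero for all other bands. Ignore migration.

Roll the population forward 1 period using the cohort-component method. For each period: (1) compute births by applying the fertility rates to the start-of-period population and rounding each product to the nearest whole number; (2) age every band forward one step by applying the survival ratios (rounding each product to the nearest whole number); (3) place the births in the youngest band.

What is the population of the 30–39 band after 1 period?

1920

Call the bands 1 to 5, youngest first.
Period 1.
Births: 340 * 0.41 = 139
Band 2: 560 * 0.967 = 542
Band 3: 1860 * 0.964 = 1793
Band 4: 2010 * 0.955 = 1920
Band 5: 340 * 0.953 + 2220 * 0.499 = 324 + 1108 = 1432
Giving 139 / 542 / 1793 / 1920 / 1432.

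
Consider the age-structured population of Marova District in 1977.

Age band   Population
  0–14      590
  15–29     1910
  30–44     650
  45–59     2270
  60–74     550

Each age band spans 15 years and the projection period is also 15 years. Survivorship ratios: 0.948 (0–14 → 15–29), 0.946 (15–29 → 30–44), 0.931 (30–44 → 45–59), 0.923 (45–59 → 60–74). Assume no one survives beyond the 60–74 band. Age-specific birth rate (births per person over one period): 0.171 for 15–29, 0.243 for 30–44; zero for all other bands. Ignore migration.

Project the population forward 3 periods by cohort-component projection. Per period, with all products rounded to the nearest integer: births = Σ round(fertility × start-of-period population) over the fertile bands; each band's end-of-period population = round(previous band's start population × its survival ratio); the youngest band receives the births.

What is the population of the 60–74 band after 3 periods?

1552

[period 1]
Births: 1910 × 0.171 = 327  |  650 × 0.243 = 158 — total 485
15–29: 590 × 0.948 = 559
30–44: 1910 × 0.946 = 1807
45–59: 650 × 0.931 = 605
60–74: 2270 × 0.923 = 2095
End of period: [485, 559, 1807, 605, 2095]
[period 2]
Births: 559 × 0.171 = 96  |  1807 × 0.243 = 439 — total 535
15–29: 485 × 0.948 = 460
30–44: 559 × 0.946 = 529
45–59: 1807 × 0.931 = 1682
60–74: 605 × 0.923 = 558
End of period: [535, 460, 529, 1682, 558]
[period 3]
Births: 460 × 0.171 = 79  |  529 × 0.243 = 129 — total 208
15–29: 535 × 0.948 = 507
30–44: 460 × 0.946 = 435
45–59: 529 × 0.931 = 492
60–74: 1682 × 0.923 = 1552
End of period: [208, 507, 435, 492, 1552]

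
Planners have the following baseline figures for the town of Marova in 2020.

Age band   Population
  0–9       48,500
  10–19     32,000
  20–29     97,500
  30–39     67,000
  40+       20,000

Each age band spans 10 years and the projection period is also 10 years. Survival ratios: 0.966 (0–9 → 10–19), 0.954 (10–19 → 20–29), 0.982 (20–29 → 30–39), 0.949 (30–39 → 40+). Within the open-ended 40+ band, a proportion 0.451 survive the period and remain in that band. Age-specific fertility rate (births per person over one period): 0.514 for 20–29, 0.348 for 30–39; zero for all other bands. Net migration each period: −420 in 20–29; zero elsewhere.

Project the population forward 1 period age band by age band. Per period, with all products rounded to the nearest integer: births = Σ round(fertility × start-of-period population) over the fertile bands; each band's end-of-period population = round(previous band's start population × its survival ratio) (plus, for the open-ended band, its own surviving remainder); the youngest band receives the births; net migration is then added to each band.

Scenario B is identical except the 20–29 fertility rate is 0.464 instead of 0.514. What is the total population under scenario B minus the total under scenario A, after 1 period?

— Period 1 —
Births: 97500 × 0.514 = 50115 ; 67000 × 0.348 = 23316 → 73431
10–19: 48500 × 0.966 = 46851
20–29: 32000 × 0.954 = 30528
30–39: 97500 × 0.982 = 95745
40+: 67000 × 0.949 + 20000 × 0.451 = 63583 + 9020 = 72603
Net migration: 20–29 − 420 → 30108
→ [73431, 46851, 30108, 95745, 72603]
Scenario A total after 1 period: 318738
Scenario B projection —
— Period 1 —
Births: 97500 × 0.464 = 45240 ; 67000 × 0.348 = 23316 → 68556
10–19: 48500 × 0.966 = 46851
20–29: 32000 × 0.954 = 30528
30–39: 97500 × 0.982 = 95745
40+: 67000 × 0.949 + 20000 × 0.451 = 63583 + 9020 = 72603
Net migration: 20–29 − 420 → 30108
→ [68556, 46851, 30108, 95745, 72603]
Scenario B total after 1 period: 313863
Difference B − A = 313863 − 318738 = -4875

-4875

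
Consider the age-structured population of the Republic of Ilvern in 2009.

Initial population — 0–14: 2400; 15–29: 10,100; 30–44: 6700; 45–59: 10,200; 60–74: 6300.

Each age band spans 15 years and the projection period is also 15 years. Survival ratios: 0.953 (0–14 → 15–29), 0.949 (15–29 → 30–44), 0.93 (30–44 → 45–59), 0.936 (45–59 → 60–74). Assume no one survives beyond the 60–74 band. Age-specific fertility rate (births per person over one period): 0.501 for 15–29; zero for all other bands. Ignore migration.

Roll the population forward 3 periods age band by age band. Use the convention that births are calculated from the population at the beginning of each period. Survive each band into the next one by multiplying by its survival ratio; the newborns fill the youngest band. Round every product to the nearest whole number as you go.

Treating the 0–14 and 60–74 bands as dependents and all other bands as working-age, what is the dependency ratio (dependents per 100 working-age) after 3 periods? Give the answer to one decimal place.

140.0

After projecting period 1:
Births: 10100 × 0.501 = 5060
15–29: 2400 × 0.953 = 2287
30–44: 10100 × 0.949 = 9585
45–59: 6700 × 0.93 = 6231
60–74: 10200 × 0.936 = 9547
→ [5060, 2287, 9585, 6231, 9547]
After projecting period 2:
Births: 2287 × 0.501 = 1146
15–29: 5060 × 0.953 = 4822
30–44: 2287 × 0.949 = 2170
45–59: 9585 × 0.93 = 8914
60–74: 6231 × 0.936 = 5832
→ [1146, 4822, 2170, 8914, 5832]
After projecting period 3:
Births: 4822 × 0.501 = 2416
15–29: 1146 × 0.953 = 1092
30–44: 4822 × 0.949 = 4576
45–59: 2170 × 0.93 = 2018
60–74: 8914 × 0.936 = 8344
→ [2416, 1092, 4576, 2018, 8344]
Dependents (band 0–14 + band 60–74) = 2416 + 8344 = 10760; working-age = 7686; ratio = 10760/7686 × 100 = 140.0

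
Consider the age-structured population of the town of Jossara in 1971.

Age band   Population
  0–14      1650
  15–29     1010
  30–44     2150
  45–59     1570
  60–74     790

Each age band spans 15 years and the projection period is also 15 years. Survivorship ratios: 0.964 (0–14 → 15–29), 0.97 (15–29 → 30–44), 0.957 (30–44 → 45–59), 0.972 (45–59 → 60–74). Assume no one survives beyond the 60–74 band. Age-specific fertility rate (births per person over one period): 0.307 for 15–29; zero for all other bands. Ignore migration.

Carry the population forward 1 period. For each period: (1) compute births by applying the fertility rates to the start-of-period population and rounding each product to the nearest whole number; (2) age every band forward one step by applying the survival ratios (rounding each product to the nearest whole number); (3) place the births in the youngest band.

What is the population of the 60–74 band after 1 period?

Call the groups 1 to 5, youngest first.
Period 1:
Births: 1010 × 0.307 = 310
Group 2: 1650 × 0.964 = 1591
Group 3: 1010 × 0.97 = 980
Group 4: 2150 × 0.957 = 2058
Group 5: 1570 × 0.972 = 1526
Giving 310 / 1591 / 980 / 2058 / 1526.

1526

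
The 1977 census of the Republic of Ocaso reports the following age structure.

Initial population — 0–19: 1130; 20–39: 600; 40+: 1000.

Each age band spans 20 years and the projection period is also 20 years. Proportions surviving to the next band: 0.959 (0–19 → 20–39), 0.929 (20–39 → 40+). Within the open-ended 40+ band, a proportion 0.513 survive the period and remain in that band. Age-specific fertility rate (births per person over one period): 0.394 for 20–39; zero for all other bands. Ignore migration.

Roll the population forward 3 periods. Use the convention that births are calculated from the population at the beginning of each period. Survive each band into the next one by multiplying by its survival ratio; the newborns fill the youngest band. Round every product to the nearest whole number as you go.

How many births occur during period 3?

Call the groups 1 to 3, youngest first.
After projecting period 1:
Births: 600 × 0.394 = 236
Group 2: 1130 × 0.959 = 1084
Group 3: 600 × 0.929 + 1000 × 0.513 = 557 + 513 = 1070
→ [236, 1084, 1070]
After projecting period 2:
Births: 1084 × 0.394 = 427
Group 2: 236 × 0.959 = 226
Group 3: 1084 × 0.929 + 1070 × 0.513 = 1007 + 549 = 1556
→ [427, 226, 1556]
After projecting period 3:
Births: 226 × 0.394 = 89
Group 2: 427 × 0.959 = 409
Group 3: 226 × 0.929 + 1556 × 0.513 = 210 + 798 = 1008
→ [89, 409, 1008]

89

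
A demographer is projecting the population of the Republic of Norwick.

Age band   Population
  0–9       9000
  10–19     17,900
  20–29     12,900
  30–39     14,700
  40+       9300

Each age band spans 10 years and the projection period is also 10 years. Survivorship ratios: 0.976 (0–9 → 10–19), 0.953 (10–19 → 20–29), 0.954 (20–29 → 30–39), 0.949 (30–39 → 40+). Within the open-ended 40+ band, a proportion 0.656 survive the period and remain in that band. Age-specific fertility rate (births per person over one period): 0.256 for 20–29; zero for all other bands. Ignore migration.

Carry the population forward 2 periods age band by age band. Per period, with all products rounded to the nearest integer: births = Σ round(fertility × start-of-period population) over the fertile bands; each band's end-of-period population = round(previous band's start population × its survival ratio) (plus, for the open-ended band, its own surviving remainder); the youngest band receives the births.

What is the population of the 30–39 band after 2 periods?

16274

Call the groups 1 to 5, youngest first.
[period 1]
Births: 12900 × 0.256 = 3302
Group 2: 9000 × 0.976 = 8784
Group 3: 17900 × 0.953 = 17059
Group 4: 12900 × 0.954 = 12307
Group 5: 14700 × 0.949 + 9300 × 0.656 = 13950 + 6101 = 20051
End of period: [3302, 8784, 17059, 12307, 20051]
[period 2]
Births: 17059 × 0.256 = 4367
Group 2: 3302 × 0.976 = 3223
Group 3: 8784 × 0.953 = 8371
Group 4: 17059 × 0.954 = 16274
Group 5: 12307 × 0.949 + 20051 × 0.656 = 11679 + 13153 = 24832
End of period: [4367, 3223, 8371, 16274, 24832]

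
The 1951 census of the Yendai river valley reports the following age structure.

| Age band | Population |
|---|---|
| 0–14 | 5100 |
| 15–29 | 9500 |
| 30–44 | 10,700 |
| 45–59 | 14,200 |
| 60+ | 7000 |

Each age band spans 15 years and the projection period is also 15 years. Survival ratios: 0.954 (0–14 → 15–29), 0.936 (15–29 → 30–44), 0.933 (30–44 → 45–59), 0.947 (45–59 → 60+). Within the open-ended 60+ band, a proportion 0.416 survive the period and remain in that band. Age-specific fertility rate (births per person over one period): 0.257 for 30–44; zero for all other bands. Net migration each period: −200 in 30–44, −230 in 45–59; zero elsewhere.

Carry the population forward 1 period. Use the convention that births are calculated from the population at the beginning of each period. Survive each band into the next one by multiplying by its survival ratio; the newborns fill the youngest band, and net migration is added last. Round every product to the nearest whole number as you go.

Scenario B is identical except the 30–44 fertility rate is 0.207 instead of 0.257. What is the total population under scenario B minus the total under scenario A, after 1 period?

-535

Period 1:
Births: 10700 * 0.257 = 2750
15–29: 5100 * 0.954 = 4865
30–44: 9500 * 0.936 = 8892
45–59: 10700 * 0.933 = 9983
60+: 14200 * 0.947 + 7000 * 0.416 = 13447 + 2912 = 16359
Net migration: 30–44 − 200 → 8692; 45–59 − 230 → 9753
→ [2750, 4865, 8692, 9753, 16359]
Scenario A total after 1 period: 42419
Scenario B projection —
Period 1:
Births: 10700 * 0.207 = 2215
15–29: 5100 * 0.954 = 4865
30–44: 9500 * 0.936 = 8892
45–59: 10700 * 0.933 = 9983
60+: 14200 * 0.947 + 7000 * 0.416 = 13447 + 2912 = 16359
Net migration: 30–44 − 200 → 8692; 45–59 − 230 → 9753
→ [2215, 4865, 8692, 9753, 16359]
Scenario B total after 1 period: 41884
Difference B − A = 41884 − 42419 = -535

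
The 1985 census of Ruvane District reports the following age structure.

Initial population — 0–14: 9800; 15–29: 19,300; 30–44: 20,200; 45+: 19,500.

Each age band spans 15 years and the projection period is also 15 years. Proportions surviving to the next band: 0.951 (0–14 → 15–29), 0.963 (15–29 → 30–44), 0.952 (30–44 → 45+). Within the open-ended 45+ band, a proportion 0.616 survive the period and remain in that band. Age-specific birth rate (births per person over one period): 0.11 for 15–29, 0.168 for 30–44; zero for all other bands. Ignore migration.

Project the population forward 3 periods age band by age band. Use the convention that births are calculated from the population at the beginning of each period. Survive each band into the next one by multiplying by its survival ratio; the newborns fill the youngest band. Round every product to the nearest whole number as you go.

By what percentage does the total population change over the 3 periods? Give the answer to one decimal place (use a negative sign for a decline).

-38.4

Period 1.
Births: 19300 × 0.11 = 2123 ; 20200 × 0.168 = 3394 ⇒ total 5517
15–29: 9800 × 0.951 = 9320
30–44: 19300 × 0.963 = 18586
45+: 20200 × 0.952 + 19500 × 0.616 = 19230 + 12012 = 31242
→ [5517, 9320, 18586, 31242]
Period 2.
Births: 9320 × 0.11 = 1025 ; 18586 × 0.168 = 3122 ⇒ total 4147
15–29: 5517 × 0.951 = 5247
30–44: 9320 × 0.963 = 8975
45+: 18586 × 0.952 + 31242 × 0.616 = 17694 + 19245 = 36939
→ [4147, 5247, 8975, 36939]
Period 3.
Births: 5247 × 0.11 = 577 ; 8975 × 0.168 = 1508 ⇒ total 2085
15–29: 4147 × 0.951 = 3944
30–44: 5247 × 0.963 = 5053
45+: 8975 × 0.952 + 36939 × 0.616 = 8544 + 22754 = 31298
→ [2085, 3944, 5053, 31298]
Total: 68800 → 42380; change = -26420; percentage change = -38.4%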